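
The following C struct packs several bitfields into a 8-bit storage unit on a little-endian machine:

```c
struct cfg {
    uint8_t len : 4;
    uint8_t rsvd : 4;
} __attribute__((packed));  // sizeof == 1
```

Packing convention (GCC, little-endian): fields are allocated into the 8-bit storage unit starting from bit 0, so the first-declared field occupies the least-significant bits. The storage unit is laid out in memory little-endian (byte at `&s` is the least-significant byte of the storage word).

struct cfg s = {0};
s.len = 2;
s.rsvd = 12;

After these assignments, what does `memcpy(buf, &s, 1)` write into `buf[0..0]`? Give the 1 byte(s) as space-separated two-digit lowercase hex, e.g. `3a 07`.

c2

[0+:4] len=2 & 0xf = 0x2; word=0x02
[4+:4] rsvd=12 & 0xf = 0xc; word=0xc2
word = 0xc2 → little-endian bytes:
  [0]=0xc2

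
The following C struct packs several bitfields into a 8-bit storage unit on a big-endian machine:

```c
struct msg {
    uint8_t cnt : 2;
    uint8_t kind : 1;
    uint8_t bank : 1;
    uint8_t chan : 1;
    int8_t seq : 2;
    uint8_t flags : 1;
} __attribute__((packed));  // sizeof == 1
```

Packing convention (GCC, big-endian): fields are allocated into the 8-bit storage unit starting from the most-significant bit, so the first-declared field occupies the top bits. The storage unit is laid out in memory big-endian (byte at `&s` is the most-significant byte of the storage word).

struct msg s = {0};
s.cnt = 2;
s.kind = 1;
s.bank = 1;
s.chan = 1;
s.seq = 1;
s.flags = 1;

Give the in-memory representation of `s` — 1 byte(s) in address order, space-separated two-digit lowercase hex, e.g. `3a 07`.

bb

[6+:2] cnt=2 & 0x3 = 0x2; word=0x80
[5+:1] kind=1 & 0x1 = 0x1; word=0xa0
[4+:1] bank=1 & 0x1 = 0x1; word=0xb0
[3+:1] chan=1 & 0x1 = 0x1; word=0xb8
[1+:2] seq=1 & 0x3 = 0x1; word=0xba
[0+:1] flags=1 & 0x1 = 0x1; word=0xbb
word = 0xbb → big-endian bytes:
  [0]=0xbb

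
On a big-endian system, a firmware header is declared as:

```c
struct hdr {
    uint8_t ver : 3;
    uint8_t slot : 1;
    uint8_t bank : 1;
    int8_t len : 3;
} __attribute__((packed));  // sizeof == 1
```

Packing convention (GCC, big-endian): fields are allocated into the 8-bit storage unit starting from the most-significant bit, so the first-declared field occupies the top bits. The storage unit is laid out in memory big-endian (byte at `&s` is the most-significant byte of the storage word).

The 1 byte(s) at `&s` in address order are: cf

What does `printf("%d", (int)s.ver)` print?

[0]=0xcf (big-endian) → word 0xcf
ver:3 @ bit 5 → (0xcf>>5)&0x7 = 0x6  ←
slot:1 @ bit 4 → (0xcf>>4)&0x1 = 0x0
bank:1 @ bit 3 → (0xcf>>3)&0x1 = 0x1
len:3 @ bit 0 → (0xcf>>0)&0x7 = 0x7

6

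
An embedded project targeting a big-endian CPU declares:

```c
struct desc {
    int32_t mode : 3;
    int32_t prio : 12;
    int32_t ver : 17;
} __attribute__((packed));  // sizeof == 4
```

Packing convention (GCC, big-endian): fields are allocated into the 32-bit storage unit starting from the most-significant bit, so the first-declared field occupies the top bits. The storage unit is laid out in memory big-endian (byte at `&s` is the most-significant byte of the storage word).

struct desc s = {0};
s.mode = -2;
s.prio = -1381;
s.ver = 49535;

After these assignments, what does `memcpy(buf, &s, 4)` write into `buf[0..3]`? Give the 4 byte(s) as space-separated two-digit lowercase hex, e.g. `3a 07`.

mode (3b) val=-2 bits=0x6 at bit 29: 0xc0000000
prio (12b) val=-1381 bits=0xa9b at bit 17: 0xd5360000
ver (17b) val=49535 bits=0xc17f at bit 0: 0xd536c17f
word = 0xd536c17f → big-endian bytes:
  [0]=0xd5  [1]=0x36  [2]=0xc1  [3]=0x7f

d5 36 c1 7f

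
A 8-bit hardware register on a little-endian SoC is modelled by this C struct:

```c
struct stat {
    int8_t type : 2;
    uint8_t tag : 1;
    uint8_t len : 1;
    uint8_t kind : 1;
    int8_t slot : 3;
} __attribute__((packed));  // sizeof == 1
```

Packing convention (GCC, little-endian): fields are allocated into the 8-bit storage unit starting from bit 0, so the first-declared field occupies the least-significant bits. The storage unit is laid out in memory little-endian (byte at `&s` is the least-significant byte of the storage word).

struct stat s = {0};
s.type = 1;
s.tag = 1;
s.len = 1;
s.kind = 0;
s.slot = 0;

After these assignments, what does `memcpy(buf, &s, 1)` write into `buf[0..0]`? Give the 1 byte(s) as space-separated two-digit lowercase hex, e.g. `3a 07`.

type:2 = 1 → 0x1 << 0 → word 0x01
tag:1 = 1 → 0x1 << 2 → word 0x05
len:1 = 1 → 0x1 << 3 → word 0x0d
kind:1 = 0 → 0x0 << 4 → word 0x0d
slot:3 = 0 → 0x0 << 5 → word 0x0d
word = 0x0d → little-endian bytes:
  [0]=0x0d

0d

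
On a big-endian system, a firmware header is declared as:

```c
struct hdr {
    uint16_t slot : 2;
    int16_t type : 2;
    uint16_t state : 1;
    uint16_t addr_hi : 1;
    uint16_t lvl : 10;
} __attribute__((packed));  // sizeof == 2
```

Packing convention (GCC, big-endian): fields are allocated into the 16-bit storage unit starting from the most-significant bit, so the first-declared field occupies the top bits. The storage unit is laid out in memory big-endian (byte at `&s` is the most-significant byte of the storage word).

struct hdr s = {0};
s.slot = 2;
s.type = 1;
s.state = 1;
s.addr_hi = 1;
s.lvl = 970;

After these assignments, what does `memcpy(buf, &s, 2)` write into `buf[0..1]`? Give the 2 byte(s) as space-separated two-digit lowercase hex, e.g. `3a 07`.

slot (2b) val=2 bits=0x2 at bit 14: 0x8000
type (2b) val=1 bits=0x1 at bit 12: 0x9000
state (1b) val=1 bits=0x1 at bit 11: 0x9800
addr_hi (1b) val=1 bits=0x1 at bit 10: 0x9c00
lvl (10b) val=970 bits=0x3ca at bit 0: 0x9fca
word = 0x9fca → big-endian bytes:
  [0]=0x9f  [1]=0xca

9f ca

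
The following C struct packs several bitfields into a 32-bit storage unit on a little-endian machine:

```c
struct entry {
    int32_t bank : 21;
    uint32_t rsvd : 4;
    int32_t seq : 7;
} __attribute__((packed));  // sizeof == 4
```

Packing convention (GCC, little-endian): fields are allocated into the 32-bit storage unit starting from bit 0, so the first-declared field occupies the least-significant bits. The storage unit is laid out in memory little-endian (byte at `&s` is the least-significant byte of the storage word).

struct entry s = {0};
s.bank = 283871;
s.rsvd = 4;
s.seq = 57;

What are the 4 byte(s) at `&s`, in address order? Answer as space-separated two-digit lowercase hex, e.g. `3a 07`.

df 54 84 72

bank:21 = 283871 → 0x454df << 0 → word 0x000454df
rsvd:4 = 4 → 0x4 << 21 → word 0x008454df
seq:7 = 57 → 0x39 << 25 → word 0x728454df
word = 0x728454df → little-endian bytes:
  [0]=0xdf  [1]=0x54  [2]=0x84  [3]=0x72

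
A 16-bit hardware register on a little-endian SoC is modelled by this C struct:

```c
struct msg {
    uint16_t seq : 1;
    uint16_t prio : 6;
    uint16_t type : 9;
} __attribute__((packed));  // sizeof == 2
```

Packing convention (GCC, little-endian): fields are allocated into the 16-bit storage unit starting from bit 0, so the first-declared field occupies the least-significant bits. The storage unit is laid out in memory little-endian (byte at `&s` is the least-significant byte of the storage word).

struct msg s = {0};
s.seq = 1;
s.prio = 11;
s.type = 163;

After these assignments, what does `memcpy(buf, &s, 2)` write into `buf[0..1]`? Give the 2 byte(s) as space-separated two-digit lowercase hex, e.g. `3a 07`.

97 51

[0+:1] seq=1 & 0x1 = 0x1; word=0x0001
[1+:6] prio=11 & 0x3f = 0xb; word=0x0017
[7+:9] type=163 & 0x1ff = 0xa3; word=0x5197
word = 0x5197 → little-endian bytes:
  [0]=0x97  [1]=0x51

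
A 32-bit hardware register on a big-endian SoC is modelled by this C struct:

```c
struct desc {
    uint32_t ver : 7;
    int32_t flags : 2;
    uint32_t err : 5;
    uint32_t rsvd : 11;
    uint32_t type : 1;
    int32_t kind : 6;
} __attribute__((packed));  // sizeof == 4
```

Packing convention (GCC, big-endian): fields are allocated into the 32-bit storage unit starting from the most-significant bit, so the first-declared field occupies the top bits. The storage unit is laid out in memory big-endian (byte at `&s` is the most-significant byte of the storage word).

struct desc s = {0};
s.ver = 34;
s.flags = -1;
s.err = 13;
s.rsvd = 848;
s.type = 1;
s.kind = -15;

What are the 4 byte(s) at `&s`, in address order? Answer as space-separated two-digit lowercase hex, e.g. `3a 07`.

45 b5 a8 71

ver:7 = 34 → 0x22 << 25 → word 0x44000000
flags:2 = -1 → 0x3 << 23 → word 0x45800000
err:5 = 13 → 0xd << 18 → word 0x45b40000
rsvd:11 = 848 → 0x350 << 7 → word 0x45b5a800
type:1 = 1 → 0x1 << 6 → word 0x45b5a840
kind:6 = -15 → 0x31 << 0 → word 0x45b5a871
word = 0x45b5a871 → big-endian bytes:
  [0]=0x45  [1]=0xb5  [2]=0xa8  [3]=0x71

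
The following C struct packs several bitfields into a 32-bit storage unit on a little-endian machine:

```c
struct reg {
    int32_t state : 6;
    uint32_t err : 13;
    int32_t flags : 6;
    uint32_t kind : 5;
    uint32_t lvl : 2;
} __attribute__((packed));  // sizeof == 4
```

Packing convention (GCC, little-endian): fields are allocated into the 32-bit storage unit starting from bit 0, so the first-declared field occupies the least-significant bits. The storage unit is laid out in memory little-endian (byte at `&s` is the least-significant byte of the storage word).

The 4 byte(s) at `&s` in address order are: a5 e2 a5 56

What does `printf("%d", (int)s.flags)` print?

[0]=0xa5 [1]=0xe2 [2]=0xa5 [3]=0x56 (little-endian) → word 0x56a5e2a5
state:6 @ bit 0 → (0x56a5e2a5>>0)&0x3f = 0x25
err:13 @ bit 6 → (0x56a5e2a5>>6)&0x1fff = 0x178a
flags:6 @ bit 19 → (0x56a5e2a5>>19)&0x3f = 0x14  ←
kind:5 @ bit 25 → (0x56a5e2a5>>25)&0x1f = 0xb
lvl:2 @ bit 30 → (0x56a5e2a5>>30)&0x3 = 0x1
flags signed 6b, MSB=0: value = 20

20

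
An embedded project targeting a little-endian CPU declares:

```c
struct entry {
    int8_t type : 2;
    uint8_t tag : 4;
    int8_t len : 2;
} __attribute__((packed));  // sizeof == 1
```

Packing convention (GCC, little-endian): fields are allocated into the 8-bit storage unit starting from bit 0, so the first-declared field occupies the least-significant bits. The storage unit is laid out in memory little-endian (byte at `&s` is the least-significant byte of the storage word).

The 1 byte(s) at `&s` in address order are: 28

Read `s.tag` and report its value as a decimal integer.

10

[0]=0x28 (little-endian) → word 0x28
type [0+:2] = (word>>0) & 0x3 = 0
tag [2+:4] = (word>>2) & 0xf = 10  ←
len [6+:2] = (word>>6) & 0x3 = 0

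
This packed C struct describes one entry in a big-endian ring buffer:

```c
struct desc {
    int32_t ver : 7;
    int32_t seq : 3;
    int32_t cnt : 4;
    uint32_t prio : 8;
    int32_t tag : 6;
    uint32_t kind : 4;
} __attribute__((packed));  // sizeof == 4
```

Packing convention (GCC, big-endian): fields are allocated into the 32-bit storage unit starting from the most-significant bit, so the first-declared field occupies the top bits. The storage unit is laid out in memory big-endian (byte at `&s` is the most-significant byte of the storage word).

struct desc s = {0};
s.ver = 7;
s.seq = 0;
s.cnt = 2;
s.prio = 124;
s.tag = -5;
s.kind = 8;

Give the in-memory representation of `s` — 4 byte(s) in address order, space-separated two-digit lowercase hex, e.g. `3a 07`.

[25+:7] ver=7 & 0x7f = 0x7; word=0x0e000000
[22+:3] seq=0 & 0x7 = 0x0; word=0x0e000000
[18+:4] cnt=2 & 0xf = 0x2; word=0x0e080000
[10+:8] prio=124 & 0xff = 0x7c; word=0x0e09f000
[4+:6] tag=-5 & 0x3f = 0x3b; word=0x0e09f3b0
[0+:4] kind=8 & 0xf = 0x8; word=0x0e09f3b8
word = 0x0e09f3b8 → big-endian bytes:
  [0]=0x0e  [1]=0x09  [2]=0xf3  [3]=0xb8

0e 09 f3 b8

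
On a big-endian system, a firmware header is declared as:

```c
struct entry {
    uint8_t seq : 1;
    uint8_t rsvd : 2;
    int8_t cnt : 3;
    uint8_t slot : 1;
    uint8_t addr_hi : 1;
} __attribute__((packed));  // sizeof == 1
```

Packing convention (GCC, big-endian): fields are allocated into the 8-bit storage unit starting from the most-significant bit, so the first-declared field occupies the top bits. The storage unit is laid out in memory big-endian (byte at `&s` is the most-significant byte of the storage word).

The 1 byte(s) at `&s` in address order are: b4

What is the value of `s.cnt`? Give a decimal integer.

-3

[0]=0xb4 (big-endian) → word 0xb4
seq:1 @ bit 7 → (0xb4>>7)&0x1 = 0x1
rsvd:2 @ bit 5 → (0xb4>>5)&0x3 = 0x1
cnt:3 @ bit 2 → (0xb4>>2)&0x7 = 0x5  ←
slot:1 @ bit 1 → (0xb4>>1)&0x1 = 0x0
addr_hi:1 @ bit 0 → (0xb4>>0)&0x1 = 0x0
cnt signed 3b, MSB=1: 5 - 8 = -3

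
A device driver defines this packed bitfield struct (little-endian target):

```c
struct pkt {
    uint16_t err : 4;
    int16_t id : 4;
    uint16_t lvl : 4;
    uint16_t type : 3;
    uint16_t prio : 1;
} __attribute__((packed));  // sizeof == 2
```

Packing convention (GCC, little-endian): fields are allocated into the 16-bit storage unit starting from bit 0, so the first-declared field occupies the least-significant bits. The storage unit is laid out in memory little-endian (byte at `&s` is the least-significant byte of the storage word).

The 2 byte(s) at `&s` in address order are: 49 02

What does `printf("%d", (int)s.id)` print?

4

[0]=0x49 [1]=0x02 (little-endian) → word 0x0249
err:4 @ bit 0 → (0x0249>>0)&0xf = 0x9
id:4 @ bit 4 → (0x0249>>4)&0xf = 0x4  ←
lvl:4 @ bit 8 → (0x0249>>8)&0xf = 0x2
type:3 @ bit 12 → (0x0249>>12)&0x7 = 0x0
prio:1 @ bit 15 → (0x0249>>15)&0x1 = 0x0
id signed 4b, MSB=0: value = 4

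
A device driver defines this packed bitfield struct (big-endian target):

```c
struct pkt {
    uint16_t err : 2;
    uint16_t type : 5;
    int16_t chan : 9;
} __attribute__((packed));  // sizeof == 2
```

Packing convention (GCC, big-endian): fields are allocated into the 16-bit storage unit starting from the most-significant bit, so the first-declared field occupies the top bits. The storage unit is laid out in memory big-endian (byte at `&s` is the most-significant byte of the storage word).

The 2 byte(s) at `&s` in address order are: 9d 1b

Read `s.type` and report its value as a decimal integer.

[0]=0x9d [1]=0x1b (big-endian) → word 0x9d1b
err:2 @ bit 14 → (0x9d1b>>14)&0x3 = 0x2
type:5 @ bit 9 → (0x9d1b>>9)&0x1f = 0xe  ←
chan:9 @ bit 0 → (0x9d1b>>0)&0x1ff = 0x11b

14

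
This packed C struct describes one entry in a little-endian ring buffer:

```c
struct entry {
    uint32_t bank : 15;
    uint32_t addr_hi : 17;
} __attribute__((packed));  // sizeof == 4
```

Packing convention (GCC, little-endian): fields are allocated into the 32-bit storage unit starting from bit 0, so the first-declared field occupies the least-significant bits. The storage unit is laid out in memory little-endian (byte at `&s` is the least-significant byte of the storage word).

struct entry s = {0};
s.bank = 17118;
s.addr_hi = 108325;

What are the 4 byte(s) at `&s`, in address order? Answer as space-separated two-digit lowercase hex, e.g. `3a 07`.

bank (15b) val=17118 bits=0x42de at bit 0: 0x000042de
addr_hi (17b) val=108325 bits=0x1a725 at bit 15: 0xd392c2de
word = 0xd392c2de → little-endian bytes:
  [0]=0xde  [1]=0xc2  [2]=0x92  [3]=0xd3

de c2 92 d3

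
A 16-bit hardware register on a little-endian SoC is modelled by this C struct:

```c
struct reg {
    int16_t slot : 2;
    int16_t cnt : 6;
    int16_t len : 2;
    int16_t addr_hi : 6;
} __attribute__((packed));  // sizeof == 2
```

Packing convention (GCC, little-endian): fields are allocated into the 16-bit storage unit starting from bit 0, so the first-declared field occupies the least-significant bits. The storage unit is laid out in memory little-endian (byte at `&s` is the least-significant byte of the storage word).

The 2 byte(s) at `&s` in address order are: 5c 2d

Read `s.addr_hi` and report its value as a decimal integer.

11

[0]=0x5c [1]=0x2d (little-endian) → word 0x2d5c
slot:2 @ bit 0 → (0x2d5c>>0)&0x3 = 0x0
cnt:6 @ bit 2 → (0x2d5c>>2)&0x3f = 0x17
len:2 @ bit 8 → (0x2d5c>>8)&0x3 = 0x1
addr_hi:6 @ bit 10 → (0x2d5c>>10)&0x3f = 0xb  ←
addr_hi signed 6b, MSB=0: value = 11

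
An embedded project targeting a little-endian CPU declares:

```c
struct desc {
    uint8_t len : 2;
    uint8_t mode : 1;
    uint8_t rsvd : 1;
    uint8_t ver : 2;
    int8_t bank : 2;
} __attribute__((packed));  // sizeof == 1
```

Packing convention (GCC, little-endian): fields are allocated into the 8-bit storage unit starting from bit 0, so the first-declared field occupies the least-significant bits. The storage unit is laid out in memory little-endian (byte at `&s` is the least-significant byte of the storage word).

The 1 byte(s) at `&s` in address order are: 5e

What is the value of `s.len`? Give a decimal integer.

2

[0]=0x5e (little-endian) → word 0x5e
len:2 @ bit 0 → (0x5e>>0)&0x3 = 0x2  ←
mode:1 @ bit 2 → (0x5e>>2)&0x1 = 0x1
rsvd:1 @ bit 3 → (0x5e>>3)&0x1 = 0x1
ver:2 @ bit 4 → (0x5e>>4)&0x3 = 0x1
bank:2 @ bit 6 → (0x5e>>6)&0x3 = 0x1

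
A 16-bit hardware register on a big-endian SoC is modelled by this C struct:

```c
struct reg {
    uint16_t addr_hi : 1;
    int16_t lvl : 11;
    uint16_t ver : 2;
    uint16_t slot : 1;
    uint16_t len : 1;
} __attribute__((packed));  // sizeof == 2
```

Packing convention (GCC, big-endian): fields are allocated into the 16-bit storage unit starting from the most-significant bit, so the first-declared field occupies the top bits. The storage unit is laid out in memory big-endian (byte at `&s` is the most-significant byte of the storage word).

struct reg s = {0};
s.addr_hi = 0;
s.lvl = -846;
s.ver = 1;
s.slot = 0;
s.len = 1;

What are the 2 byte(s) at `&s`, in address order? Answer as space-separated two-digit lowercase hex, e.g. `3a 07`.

4b 25

addr_hi:1 = 0 → 0x0 << 15 → word 0x0000
lvl:11 = -846 → 0x4b2 << 4 → word 0x4b20
ver:2 = 1 → 0x1 << 2 → word 0x4b24
slot:1 = 0 → 0x0 << 1 → word 0x4b24
len:1 = 1 → 0x1 << 0 → word 0x4b25
word = 0x4b25 → big-endian bytes:
  [0]=0x4b  [1]=0x25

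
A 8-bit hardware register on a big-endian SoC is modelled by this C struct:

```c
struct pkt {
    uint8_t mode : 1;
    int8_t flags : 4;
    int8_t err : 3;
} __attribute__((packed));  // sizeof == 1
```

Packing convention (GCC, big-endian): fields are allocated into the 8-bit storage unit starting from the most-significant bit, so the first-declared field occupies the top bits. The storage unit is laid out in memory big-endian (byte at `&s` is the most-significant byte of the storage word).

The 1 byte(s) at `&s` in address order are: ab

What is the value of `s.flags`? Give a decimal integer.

[0]=0xab (big-endian) → word 0xab
mode [7+:1] = (word>>7) & 0x1 = 1
flags [3+:4] = (word>>3) & 0xf = 5  ←
err [0+:3] = (word>>0) & 0x7 = 3
flags signed 4b, MSB=0: value = 5

5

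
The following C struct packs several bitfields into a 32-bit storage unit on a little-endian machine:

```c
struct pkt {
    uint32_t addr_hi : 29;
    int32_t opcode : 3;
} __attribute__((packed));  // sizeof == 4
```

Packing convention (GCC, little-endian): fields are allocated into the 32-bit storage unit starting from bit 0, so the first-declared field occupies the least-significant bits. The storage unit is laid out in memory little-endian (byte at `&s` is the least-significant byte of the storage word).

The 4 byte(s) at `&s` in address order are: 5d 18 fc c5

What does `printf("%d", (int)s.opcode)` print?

[0]=0x5d [1]=0x18 [2]=0xfc [3]=0xc5 (little-endian) → word 0xc5fc185d
addr_hi [0+:29] = (word>>0) & 0x1fffffff = 100407389
opcode [29+:3] = (word>>29) & 0x7 = 6  ←
opcode signed 3b, MSB=1: 6 - 8 = -2

-2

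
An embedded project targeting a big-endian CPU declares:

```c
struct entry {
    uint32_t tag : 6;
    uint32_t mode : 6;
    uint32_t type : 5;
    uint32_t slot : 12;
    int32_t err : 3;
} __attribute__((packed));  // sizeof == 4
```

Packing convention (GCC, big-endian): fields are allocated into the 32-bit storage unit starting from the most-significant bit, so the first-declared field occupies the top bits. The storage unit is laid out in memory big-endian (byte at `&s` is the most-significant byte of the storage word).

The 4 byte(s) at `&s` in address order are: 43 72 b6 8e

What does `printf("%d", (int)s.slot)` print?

[0]=0x43 [1]=0x72 [2]=0xb6 [3]=0x8e (big-endian) → word 0x4372b68e
tag [26+:6] = (word>>26) & 0x3f = 16
mode [20+:6] = (word>>20) & 0x3f = 55
type [15+:5] = (word>>15) & 0x1f = 5
slot [3+:12] = (word>>3) & 0xfff = 1745  ←
err [0+:3] = (word>>0) & 0x7 = 6

1745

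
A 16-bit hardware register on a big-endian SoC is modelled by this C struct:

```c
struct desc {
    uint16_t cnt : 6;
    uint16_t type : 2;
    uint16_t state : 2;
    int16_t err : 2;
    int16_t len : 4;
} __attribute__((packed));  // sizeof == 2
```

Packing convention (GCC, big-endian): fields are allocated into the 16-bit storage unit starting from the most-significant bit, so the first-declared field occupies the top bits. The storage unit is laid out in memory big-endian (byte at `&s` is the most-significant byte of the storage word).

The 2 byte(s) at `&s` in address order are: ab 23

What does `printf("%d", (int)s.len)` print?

[0]=0xab [1]=0x23 (big-endian) → word 0xab23
cnt [10+:6] = (word>>10) & 0x3f = 42
type [8+:2] = (word>>8) & 0x3 = 3
state [6+:2] = (word>>6) & 0x3 = 0
err [4+:2] = (word>>4) & 0x3 = 2
len [0+:4] = (word>>0) & 0xf = 3  ←
len signed 4b, MSB=0: value = 3

3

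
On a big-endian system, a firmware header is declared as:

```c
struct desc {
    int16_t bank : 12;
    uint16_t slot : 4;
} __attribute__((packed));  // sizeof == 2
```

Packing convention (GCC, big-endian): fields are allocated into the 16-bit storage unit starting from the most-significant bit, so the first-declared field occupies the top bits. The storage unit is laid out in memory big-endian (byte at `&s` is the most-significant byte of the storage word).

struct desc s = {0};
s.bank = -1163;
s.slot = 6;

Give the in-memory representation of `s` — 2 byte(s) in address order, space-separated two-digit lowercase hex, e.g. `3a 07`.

bank:12 = -1163 → 0xb75 << 4 → word 0xb750
slot:4 = 6 → 0x6 << 0 → word 0xb756
word = 0xb756 → big-endian bytes:
  [0]=0xb7  [1]=0x56

b7 56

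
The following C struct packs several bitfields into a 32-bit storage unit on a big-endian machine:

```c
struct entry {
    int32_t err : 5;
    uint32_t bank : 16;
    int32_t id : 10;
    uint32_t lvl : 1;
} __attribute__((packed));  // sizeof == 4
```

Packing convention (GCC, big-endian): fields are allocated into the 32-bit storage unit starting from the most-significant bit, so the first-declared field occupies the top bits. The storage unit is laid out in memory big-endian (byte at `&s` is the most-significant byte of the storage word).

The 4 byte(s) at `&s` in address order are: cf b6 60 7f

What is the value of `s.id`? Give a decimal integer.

[0]=0xcf [1]=0xb6 [2]=0x60 [3]=0x7f (big-endian) → word 0xcfb6607f
err:5 @ bit 27 → (0xcfb6607f>>27)&0x1f = 0x19
bank:16 @ bit 11 → (0xcfb6607f>>11)&0xffff = 0xf6cc
id:10 @ bit 1 → (0xcfb6607f>>1)&0x3ff = 0x3f  ←
lvl:1 @ bit 0 → (0xcfb6607f>>0)&0x1 = 0x1
id signed 10b, MSB=0: value = 63

63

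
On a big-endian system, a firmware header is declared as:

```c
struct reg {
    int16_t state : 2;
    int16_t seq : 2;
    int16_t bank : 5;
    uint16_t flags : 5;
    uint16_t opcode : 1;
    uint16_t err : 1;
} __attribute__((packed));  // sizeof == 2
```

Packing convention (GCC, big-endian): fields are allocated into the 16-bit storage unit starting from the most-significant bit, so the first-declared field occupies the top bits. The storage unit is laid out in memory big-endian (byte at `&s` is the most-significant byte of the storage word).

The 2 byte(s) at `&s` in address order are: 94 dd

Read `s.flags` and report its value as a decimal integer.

[0]=0x94 [1]=0xdd (big-endian) → word 0x94dd
state:2 @ bit 14 → (0x94dd>>14)&0x3 = 0x2
seq:2 @ bit 12 → (0x94dd>>12)&0x3 = 0x1
bank:5 @ bit 7 → (0x94dd>>7)&0x1f = 0x9
flags:5 @ bit 2 → (0x94dd>>2)&0x1f = 0x17  ←
opcode:1 @ bit 1 → (0x94dd>>1)&0x1 = 0x0
err:1 @ bit 0 → (0x94dd>>0)&0x1 = 0x1

23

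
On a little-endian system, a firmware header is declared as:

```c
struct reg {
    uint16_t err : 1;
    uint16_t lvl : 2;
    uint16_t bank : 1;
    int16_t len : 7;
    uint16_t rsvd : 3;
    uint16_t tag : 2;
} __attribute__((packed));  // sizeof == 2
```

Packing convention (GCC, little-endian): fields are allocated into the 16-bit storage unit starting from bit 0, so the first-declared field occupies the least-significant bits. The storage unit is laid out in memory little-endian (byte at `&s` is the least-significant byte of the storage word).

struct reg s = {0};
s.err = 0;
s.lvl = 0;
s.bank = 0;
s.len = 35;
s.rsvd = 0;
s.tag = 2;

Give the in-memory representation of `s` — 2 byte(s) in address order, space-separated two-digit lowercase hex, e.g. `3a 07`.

[0+:1] err=0 & 0x1 = 0x0; word=0x0000
[1+:2] lvl=0 & 0x3 = 0x0; word=0x0000
[3+:1] bank=0 & 0x1 = 0x0; word=0x0000
[4+:7] len=35 & 0x7f = 0x23; word=0x0230
[11+:3] rsvd=0 & 0x7 = 0x0; word=0x0230
[14+:2] tag=2 & 0x3 = 0x2; word=0x8230
word = 0x8230 → little-endian bytes:
  [0]=0x30  [1]=0x82

30 82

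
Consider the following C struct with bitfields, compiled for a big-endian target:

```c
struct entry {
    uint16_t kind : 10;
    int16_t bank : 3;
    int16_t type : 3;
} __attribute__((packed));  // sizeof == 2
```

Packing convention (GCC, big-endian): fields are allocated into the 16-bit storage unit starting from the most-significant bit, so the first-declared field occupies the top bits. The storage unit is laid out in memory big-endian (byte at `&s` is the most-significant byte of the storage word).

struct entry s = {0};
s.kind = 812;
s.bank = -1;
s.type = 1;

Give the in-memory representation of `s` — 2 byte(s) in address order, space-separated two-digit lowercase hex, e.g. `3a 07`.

kind (10b) val=812 bits=0x32c at bit 6: 0xcb00
bank (3b) val=-1 bits=0x7 at bit 3: 0xcb38
type (3b) val=1 bits=0x1 at bit 0: 0xcb39
word = 0xcb39 → big-endian bytes:
  [0]=0xcb  [1]=0x39

cb 39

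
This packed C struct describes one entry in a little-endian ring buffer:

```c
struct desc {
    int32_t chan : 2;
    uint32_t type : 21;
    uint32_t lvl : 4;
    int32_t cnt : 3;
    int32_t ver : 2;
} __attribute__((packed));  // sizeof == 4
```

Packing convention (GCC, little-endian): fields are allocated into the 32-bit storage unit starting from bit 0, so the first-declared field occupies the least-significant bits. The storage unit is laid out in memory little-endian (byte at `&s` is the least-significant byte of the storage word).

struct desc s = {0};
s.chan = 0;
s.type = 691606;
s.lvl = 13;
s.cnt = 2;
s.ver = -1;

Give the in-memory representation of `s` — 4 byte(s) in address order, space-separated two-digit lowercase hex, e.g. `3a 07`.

58 36 aa d6

[0+:2] chan=0 & 0x3 = 0x0; word=0x00000000
[2+:21] type=691606 & 0x1fffff = 0xa8d96; word=0x002a3658
[23+:4] lvl=13 & 0xf = 0xd; word=0x06aa3658
[27+:3] cnt=2 & 0x7 = 0x2; word=0x16aa3658
[30+:2] ver=-1 & 0x3 = 0x3; word=0xd6aa3658
word = 0xd6aa3658 → little-endian bytes:
  [0]=0x58  [1]=0x36  [2]=0xaa  [3]=0xd6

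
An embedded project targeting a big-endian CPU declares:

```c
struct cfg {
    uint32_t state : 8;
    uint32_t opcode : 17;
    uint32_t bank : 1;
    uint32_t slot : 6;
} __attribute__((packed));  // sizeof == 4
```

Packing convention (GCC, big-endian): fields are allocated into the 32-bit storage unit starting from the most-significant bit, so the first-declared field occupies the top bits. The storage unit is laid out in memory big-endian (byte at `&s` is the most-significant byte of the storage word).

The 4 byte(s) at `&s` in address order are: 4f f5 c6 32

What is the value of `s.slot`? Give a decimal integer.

[0]=0x4f [1]=0xf5 [2]=0xc6 [3]=0x32 (big-endian) → word 0x4ff5c632
state:8 @ bit 24 → (0x4ff5c632>>24)&0xff = 0x4f
opcode:17 @ bit 7 → (0x4ff5c632>>7)&0x1ffff = 0x1eb8c
bank:1 @ bit 6 → (0x4ff5c632>>6)&0x1 = 0x0
slot:6 @ bit 0 → (0x4ff5c632>>0)&0x3f = 0x32  ←

50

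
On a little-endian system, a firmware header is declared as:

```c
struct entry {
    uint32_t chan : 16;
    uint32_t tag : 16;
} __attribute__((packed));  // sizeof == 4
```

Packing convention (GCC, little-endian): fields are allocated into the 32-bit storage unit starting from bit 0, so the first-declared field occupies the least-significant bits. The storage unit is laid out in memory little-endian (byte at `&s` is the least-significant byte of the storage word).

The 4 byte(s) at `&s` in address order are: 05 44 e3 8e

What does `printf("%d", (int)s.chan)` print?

[0]=0x05 [1]=0x44 [2]=0xe3 [3]=0x8e (little-endian) → word 0x8ee34405
chan:16 @ bit 0 → (0x8ee34405>>0)&0xffff = 0x4405  ←
tag:16 @ bit 16 → (0x8ee34405>>16)&0xffff = 0x8ee3

17413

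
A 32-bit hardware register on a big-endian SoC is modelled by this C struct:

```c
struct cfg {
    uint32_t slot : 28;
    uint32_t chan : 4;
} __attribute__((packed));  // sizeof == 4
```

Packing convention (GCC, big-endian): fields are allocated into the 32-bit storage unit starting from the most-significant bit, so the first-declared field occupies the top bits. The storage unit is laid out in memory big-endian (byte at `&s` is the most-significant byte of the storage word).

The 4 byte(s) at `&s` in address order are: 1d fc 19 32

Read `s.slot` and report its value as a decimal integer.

[0]=0x1d [1]=0xfc [2]=0x19 [3]=0x32 (big-endian) → word 0x1dfc1932
slot:28 @ bit 4 → (0x1dfc1932>>4)&0xfffffff = 0x1dfc193  ←
chan:4 @ bit 0 → (0x1dfc1932>>0)&0xf = 0x2

31441299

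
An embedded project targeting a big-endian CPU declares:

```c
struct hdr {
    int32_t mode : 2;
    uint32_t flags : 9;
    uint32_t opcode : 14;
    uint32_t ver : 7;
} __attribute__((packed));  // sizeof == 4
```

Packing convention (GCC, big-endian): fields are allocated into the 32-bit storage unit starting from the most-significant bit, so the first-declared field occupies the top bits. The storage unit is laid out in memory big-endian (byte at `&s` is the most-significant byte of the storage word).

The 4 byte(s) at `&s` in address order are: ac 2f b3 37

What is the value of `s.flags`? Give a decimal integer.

353

[0]=0xac [1]=0x2f [2]=0xb3 [3]=0x37 (big-endian) → word 0xac2fb337
mode:2 @ bit 30 → (0xac2fb337>>30)&0x3 = 0x2
flags:9 @ bit 21 → (0xac2fb337>>21)&0x1ff = 0x161  ←
opcode:14 @ bit 7 → (0xac2fb337>>7)&0x3fff = 0x1f66
ver:7 @ bit 0 → (0xac2fb337>>0)&0x7f = 0x37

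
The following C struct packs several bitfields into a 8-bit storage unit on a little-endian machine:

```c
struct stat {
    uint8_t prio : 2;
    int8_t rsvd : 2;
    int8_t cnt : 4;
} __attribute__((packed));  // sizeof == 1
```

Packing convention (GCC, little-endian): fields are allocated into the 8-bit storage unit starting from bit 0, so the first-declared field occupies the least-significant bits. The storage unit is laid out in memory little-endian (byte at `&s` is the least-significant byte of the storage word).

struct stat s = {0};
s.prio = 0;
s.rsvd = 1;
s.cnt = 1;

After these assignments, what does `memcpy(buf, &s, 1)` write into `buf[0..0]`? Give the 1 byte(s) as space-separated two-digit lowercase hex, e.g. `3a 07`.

14

prio:2 = 0 → 0x0 << 0 → word 0x00
rsvd:2 = 1 → 0x1 << 2 → word 0x04
cnt:4 = 1 → 0x1 << 4 → word 0x14
word = 0x14 → little-endian bytes:
  [0]=0x14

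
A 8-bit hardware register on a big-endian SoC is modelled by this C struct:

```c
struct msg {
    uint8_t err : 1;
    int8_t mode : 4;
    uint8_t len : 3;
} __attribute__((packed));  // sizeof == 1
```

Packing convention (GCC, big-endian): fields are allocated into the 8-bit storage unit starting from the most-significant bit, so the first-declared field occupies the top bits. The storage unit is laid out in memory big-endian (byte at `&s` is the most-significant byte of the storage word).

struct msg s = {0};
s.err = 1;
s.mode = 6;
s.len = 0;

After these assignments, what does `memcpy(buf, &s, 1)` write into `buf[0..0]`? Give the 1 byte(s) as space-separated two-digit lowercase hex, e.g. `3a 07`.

err (1b) val=1 bits=0x1 at bit 7: 0x80
mode (4b) val=6 bits=0x6 at bit 3: 0xb0
len (3b) val=0 bits=0x0 at bit 0: 0xb0
word = 0xb0 → big-endian bytes:
  [0]=0xb0

b0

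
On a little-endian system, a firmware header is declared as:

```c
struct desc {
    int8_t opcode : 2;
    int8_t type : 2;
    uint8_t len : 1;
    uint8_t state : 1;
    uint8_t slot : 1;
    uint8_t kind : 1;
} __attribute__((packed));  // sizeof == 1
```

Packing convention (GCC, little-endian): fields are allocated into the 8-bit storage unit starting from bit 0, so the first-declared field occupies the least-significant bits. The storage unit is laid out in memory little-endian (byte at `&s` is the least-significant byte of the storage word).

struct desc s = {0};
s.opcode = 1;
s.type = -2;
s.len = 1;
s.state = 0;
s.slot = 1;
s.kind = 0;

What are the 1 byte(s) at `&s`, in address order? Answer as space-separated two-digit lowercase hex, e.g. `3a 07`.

opcode (2b) val=1 bits=0x1 at bit 0: 0x01
type (2b) val=-2 bits=0x2 at bit 2: 0x09
len (1b) val=1 bits=0x1 at bit 4: 0x19
state (1b) val=0 bits=0x0 at bit 5: 0x19
slot (1b) val=1 bits=0x1 at bit 6: 0x59
kind (1b) val=0 bits=0x0 at bit 7: 0x59
word = 0x59 → little-endian bytes:
  [0]=0x59

59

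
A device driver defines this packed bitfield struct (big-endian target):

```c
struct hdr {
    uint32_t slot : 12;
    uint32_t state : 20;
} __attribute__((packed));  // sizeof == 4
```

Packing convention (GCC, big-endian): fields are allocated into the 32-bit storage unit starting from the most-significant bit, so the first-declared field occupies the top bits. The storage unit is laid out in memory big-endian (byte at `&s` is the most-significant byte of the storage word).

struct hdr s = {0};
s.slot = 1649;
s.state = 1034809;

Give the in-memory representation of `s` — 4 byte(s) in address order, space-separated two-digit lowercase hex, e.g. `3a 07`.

67 1f ca 39

slot:12 = 1649 → 0x671 << 20 → word 0x67100000
state:20 = 1034809 → 0xfca39 << 0 → word 0x671fca39
word = 0x671fca39 → big-endian bytes:
  [0]=0x67  [1]=0x1f  [2]=0xca  [3]=0x39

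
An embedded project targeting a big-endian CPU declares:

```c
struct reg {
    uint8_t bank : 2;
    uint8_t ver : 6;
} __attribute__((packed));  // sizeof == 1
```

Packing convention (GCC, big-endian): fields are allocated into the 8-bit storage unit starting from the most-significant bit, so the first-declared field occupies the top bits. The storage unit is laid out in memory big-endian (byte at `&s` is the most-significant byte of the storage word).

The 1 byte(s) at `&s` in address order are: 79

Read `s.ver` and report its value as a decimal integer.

[0]=0x79 (big-endian) → word 0x79
bank [6+:2] = (word>>6) & 0x3 = 1
ver [0+:6] = (word>>0) & 0x3f = 57  ←

57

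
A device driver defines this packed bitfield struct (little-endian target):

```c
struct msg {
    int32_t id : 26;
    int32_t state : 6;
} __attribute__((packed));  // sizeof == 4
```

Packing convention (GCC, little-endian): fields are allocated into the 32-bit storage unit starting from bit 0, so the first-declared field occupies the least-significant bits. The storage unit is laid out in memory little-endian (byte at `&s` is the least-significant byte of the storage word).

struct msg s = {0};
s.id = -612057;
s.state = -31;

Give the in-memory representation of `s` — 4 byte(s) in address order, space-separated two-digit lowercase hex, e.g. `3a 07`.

27 a9 f6 87

[0+:26] id=-612057 & 0x3ffffff = 0x3f6a927; word=0x03f6a927
[26+:6] state=-31 & 0x3f = 0x21; word=0x87f6a927
word = 0x87f6a927 → little-endian bytes:
  [0]=0x27  [1]=0xa9  [2]=0xf6  [3]=0x87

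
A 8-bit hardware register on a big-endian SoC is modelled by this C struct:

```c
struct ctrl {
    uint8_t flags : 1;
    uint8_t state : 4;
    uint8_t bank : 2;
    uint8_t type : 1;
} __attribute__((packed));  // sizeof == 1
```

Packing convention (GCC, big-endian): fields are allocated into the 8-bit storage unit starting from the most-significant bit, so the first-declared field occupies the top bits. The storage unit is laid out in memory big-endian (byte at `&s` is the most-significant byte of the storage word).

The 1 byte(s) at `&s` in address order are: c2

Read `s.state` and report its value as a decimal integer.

8

[0]=0xc2 (big-endian) → word 0xc2
flags [7+:1] = (word>>7) & 0x1 = 1
state [3+:4] = (word>>3) & 0xf = 8  ←
bank [1+:2] = (word>>1) & 0x3 = 1
type [0+:1] = (word>>0) & 0x1 = 0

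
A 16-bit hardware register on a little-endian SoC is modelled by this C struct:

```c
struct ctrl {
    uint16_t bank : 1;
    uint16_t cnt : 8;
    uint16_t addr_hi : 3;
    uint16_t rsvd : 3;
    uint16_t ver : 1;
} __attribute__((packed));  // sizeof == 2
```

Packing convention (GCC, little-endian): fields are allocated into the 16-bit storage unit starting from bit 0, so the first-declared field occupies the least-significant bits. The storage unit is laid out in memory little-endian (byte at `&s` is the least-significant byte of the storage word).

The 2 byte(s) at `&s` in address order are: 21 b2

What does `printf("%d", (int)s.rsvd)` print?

[0]=0x21 [1]=0xb2 (little-endian) → word 0xb221
bank [0+:1] = (word>>0) & 0x1 = 1
cnt [1+:8] = (word>>1) & 0xff = 16
addr_hi [9+:3] = (word>>9) & 0x7 = 1
rsvd [12+:3] = (word>>12) & 0x7 = 3  ←
ver [15+:1] = (word>>15) & 0x1 = 1

3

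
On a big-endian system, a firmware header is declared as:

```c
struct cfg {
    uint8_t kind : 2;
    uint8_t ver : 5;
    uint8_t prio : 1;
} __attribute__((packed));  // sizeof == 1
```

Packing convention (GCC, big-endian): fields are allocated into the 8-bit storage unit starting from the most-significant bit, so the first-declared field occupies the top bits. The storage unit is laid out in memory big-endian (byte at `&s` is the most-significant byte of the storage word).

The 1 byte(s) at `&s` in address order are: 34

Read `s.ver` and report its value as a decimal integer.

[0]=0x34 (big-endian) → word 0x34
kind [6+:2] = (word>>6) & 0x3 = 0
ver [1+:5] = (word>>1) & 0x1f = 26  ←
prio [0+:1] = (word>>0) & 0x1 = 0

26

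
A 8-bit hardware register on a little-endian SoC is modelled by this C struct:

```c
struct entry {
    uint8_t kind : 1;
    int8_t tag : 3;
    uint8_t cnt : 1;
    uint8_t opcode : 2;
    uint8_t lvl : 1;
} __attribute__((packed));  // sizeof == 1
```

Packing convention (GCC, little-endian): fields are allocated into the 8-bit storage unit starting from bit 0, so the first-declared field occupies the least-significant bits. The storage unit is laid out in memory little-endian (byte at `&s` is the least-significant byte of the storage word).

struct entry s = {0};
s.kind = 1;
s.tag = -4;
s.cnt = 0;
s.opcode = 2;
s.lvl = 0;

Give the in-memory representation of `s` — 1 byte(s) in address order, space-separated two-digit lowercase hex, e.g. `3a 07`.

49

kind:1 = 1 → 0x1 << 0 → word 0x01
tag:3 = -4 → 0x4 << 1 → word 0x09
cnt:1 = 0 → 0x0 << 4 → word 0x09
opcode:2 = 2 → 0x2 << 5 → word 0x49
lvl:1 = 0 → 0x0 << 7 → word 0x49
word = 0x49 → little-endian bytes:
  [0]=0x49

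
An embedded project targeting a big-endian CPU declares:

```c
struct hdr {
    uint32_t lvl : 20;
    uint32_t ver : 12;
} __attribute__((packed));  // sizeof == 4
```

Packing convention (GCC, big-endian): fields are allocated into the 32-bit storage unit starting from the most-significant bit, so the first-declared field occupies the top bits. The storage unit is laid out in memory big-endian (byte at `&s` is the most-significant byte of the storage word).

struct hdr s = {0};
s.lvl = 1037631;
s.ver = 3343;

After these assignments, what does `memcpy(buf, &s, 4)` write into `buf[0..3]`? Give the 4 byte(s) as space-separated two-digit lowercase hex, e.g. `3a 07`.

fd 53 fd 0f

lvl:20 = 1037631 → 0xfd53f << 12 → word 0xfd53f000
ver:12 = 3343 → 0xd0f << 0 → word 0xfd53fd0f
word = 0xfd53fd0f → big-endian bytes:
  [0]=0xfd  [1]=0x53  [2]=0xfd  [3]=0x0f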